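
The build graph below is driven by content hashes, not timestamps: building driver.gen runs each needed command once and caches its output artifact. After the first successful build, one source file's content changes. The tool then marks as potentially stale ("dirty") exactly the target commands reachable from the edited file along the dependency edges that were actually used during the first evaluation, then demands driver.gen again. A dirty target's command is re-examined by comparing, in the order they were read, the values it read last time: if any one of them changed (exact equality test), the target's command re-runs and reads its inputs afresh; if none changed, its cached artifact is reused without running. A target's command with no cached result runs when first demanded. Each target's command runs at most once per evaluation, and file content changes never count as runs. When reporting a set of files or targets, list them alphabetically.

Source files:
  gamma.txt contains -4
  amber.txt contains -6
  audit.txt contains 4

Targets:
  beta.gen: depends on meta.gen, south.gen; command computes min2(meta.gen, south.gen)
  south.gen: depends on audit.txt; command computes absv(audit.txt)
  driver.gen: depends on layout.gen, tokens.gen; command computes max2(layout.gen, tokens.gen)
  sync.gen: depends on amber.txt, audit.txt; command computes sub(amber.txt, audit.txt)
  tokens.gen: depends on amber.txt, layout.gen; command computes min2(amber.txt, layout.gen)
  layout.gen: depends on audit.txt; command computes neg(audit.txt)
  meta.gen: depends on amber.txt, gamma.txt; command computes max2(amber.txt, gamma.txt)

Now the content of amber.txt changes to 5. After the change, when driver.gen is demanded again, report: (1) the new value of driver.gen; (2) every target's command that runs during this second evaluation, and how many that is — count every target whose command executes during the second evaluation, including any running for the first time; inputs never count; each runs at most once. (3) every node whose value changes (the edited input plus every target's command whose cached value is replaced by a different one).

driver.gen now evaluates to -4.
Run set: driver.gen, tokens.gen (2 run).
Changed values: amber.txt, tokens.gen.

Initial pass — values computed on the first demand:
  layout.gen = neg(4) = -4
  tokens.gen = min2(-6, -4) = -6
  driver.gen = max2(-4, -6) = -4

Second demand — change propagation:
  tokens.gen: re-runs because amber.txt -6->5; new result -4.
  driver.gen: re-runs because tokens.gen -6->-4; new result -4 (unchanged).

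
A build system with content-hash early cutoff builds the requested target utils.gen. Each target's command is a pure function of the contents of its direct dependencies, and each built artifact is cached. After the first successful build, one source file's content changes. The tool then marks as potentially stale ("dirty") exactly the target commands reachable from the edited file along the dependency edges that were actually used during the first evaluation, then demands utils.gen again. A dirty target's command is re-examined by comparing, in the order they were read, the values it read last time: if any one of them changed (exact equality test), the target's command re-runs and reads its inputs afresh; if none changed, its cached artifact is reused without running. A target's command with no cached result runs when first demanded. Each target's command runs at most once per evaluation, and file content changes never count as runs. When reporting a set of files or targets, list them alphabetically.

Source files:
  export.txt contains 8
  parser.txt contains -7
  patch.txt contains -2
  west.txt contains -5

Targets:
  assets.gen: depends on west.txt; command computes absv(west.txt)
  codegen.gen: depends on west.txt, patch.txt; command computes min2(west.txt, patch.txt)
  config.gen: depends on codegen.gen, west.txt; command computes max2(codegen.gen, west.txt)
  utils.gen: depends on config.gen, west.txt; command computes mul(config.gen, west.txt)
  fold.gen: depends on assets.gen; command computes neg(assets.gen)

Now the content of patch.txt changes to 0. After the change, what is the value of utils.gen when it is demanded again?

First evaluation (everything demanded from the output):
  codegen.gen = min2(-5, -2) = -5
  config.gen = max2(-5, -5) = -5
  utils.gen = mul(-5, -5) = 25

Propagation after the edit:
  codegen.gen: runs — patch.txt -2->0; result -5 (same value as before).
  config.gen: checked — values it read are unchanged (codegen.gen unchanged, west.txt unchanged); reused cached -5 without running.
  utils.gen: checked — values it read are unchanged (config.gen unchanged, west.txt unchanged); reused cached 25 without running.

Key observation: the change is absorbed at codegen.gen — it re-runs but produces the same value, and the output's value is unchanged.

New value of utils.gen: 25.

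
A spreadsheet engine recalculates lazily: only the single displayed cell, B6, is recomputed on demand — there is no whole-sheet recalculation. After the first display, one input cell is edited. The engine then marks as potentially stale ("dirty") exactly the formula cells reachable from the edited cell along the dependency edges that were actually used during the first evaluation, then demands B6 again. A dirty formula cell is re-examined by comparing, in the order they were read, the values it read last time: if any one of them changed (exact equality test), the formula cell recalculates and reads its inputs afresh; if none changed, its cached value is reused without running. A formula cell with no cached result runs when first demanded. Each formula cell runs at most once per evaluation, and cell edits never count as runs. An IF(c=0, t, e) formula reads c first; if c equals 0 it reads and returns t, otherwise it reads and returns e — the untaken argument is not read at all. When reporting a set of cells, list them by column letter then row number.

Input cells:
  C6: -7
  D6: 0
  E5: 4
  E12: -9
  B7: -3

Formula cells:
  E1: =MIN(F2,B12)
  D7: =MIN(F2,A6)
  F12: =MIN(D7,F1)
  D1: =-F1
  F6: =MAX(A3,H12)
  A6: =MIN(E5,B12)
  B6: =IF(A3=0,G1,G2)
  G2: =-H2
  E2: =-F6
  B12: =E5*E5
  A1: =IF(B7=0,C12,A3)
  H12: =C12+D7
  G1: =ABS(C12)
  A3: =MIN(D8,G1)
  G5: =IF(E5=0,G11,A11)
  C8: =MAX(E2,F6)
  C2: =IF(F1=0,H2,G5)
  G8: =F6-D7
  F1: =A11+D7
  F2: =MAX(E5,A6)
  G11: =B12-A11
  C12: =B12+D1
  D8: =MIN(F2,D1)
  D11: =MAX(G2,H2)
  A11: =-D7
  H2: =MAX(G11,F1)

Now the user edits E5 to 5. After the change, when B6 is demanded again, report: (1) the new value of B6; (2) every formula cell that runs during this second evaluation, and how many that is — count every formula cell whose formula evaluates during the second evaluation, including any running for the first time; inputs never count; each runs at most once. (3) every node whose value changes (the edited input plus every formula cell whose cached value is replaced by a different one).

New value of B6: 25.
Formula cells that run: A3, A6, A11, B6, B12, C12, D7, D8, F1, F2, G1 — 11 in total.
Values that change: A6, A11, B6, B12, C12, D7, E5, F2, G1.
Key observation: the cutoff stops propagation at D1 — its inputs' values are unchanged, so it reuses its cache.

First evaluation (everything demanded from the output):
  B12 = 4 * 4 = 16
  A6 = MIN(4, 16) = 4
  F2 = MAX(4, 4) = 4
  D7 = MIN(4, 4) = 4
  A11 = -(4) = -4
  F1 = -4 + 4 = 0
  D1 = -(0) = 0
  C12 = 16 + 0 = 16
  D8 = MIN(4, 0) = 0
  G1 = ABS(16) = 16
  A3 = MIN(0, 16) = 0
  B6 = IF(A3=0: A3=0 -> then branch G1) = 16

Propagation after the edit:
  B12: runs — E5 4->5; E5 4->5; result 25.
  A6: runs — E5 4->5; B12 16->25; result 5.
  F2: runs — E5 4->5; A6 4->5; result 5.
  D7: runs — F2 4->5; A6 4->5; result 5.
  A11: runs — D7 4->5; result -5.
  F1: runs — A11 -4->-5; D7 4->5; result 0 (same value as before).
  D1: checked — values it read are unchanged (F1 unchanged); reused cached 0 without running.
  C12: runs — B12 16->25; result 25.
  D8: runs — F2 4->5; result 0 (same value as before).
  G1: runs — C12 16->25; result 25.
  A3: runs — G1 16->25; result 0 (same value as before).
  B6: runs — G1 16->25; result 25.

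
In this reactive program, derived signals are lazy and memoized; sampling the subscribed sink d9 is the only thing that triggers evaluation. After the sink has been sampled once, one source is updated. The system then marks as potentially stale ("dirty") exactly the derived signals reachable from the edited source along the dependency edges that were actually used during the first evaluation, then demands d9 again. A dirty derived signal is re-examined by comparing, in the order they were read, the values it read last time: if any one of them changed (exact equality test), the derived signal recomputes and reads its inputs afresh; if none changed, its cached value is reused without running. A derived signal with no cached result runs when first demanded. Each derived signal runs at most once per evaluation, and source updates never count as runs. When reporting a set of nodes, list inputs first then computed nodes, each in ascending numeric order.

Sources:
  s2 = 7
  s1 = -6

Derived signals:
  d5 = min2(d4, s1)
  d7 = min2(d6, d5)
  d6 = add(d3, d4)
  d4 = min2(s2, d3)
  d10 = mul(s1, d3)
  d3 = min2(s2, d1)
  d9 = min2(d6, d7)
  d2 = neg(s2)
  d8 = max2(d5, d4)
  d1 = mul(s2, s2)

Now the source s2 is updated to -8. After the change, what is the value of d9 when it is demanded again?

Demanding d9 again yields -16.

First demand of the output computes:
  d1 = mul(7, 7) = 49
  d3 = min2(7, 49) = 7
  d4 = min2(7, 7) = 7
  d5 = min2(7, -6) = -6
  d6 = add(7, 7) = 14
  d7 = min2(14, -6) = -6
  d9 = min2(14, -6) = -6

After the edit, cleaning proceeds:
  d1: a read changed (s2 7->-8; s2 7->-8) — executes, giving 64.
  d3: a read changed (s2 7->-8; d1 49->64) — executes, giving -8.
  d4: a read changed (s2 7->-8; d3 7->-8) — executes, giving -8.
  d5: a read changed (d4 7->-8) — executes, giving -8.
  d6: a read changed (d3 7->-8; d4 7->-8) — executes, giving -16.
  d7: a read changed (d6 14->-16; d5 -6->-8) — executes, giving -16.
  d9: a read changed (d6 14->-16; d7 -6->-16) — executes, giving -16.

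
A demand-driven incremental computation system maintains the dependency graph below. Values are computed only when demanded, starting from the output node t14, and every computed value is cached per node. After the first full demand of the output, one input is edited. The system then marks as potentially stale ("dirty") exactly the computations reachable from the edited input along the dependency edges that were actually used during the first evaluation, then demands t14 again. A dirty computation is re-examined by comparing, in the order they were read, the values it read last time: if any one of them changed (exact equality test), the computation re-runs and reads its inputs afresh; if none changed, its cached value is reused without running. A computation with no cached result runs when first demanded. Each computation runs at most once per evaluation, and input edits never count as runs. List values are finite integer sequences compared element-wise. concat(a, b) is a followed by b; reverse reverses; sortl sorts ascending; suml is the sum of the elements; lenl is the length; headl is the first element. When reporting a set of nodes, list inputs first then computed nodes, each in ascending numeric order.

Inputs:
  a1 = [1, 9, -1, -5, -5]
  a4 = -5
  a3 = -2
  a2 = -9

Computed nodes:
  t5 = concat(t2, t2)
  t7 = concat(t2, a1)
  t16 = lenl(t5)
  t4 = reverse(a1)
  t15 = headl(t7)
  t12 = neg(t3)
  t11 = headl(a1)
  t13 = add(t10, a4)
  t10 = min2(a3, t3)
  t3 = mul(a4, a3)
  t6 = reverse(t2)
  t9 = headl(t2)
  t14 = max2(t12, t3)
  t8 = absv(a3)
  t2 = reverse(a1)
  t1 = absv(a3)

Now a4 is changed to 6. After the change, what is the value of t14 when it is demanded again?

First evaluation (everything demanded from the output):
  t3 = mul(-5, -2) = 10
  t12 = neg(10) = -10
  t14 = max2(-10, 10) = 10

Propagation after the edit:
  t3: runs — a4 -5->6; result -12.
  t12: runs — t3 10->-12; result 12.
  t14: runs — t12 -10->12; t3 10->-12; result 12.

New value of t14: 12.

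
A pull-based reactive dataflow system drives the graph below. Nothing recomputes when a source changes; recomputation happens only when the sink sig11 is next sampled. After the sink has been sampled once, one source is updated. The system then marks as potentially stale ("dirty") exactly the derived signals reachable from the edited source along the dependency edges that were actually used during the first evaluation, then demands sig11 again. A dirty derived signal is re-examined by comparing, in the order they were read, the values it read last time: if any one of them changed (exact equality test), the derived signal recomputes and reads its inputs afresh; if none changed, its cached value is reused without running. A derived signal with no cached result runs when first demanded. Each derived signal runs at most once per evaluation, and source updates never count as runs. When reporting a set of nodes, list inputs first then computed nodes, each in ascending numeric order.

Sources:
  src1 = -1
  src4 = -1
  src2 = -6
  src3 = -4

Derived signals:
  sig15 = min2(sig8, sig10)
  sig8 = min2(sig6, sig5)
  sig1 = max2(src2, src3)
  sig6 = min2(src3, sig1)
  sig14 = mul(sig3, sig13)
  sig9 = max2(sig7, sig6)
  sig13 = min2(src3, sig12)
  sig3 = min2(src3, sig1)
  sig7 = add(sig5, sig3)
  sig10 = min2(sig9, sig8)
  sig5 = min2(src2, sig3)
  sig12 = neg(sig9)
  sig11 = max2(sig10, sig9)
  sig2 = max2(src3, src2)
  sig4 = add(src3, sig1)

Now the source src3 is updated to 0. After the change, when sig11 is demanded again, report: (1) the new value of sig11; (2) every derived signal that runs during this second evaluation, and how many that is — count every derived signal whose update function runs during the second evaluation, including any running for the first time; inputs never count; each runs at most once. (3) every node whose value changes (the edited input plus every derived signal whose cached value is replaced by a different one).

First evaluation (everything demanded from the output):
  sig1 = max2(-6, -4) = -4
  sig3 = min2(-4, -4) = -4
  sig5 = min2(-6, -4) = -6
  sig6 = min2(-4, -4) = -4
  sig7 = add(-6, -4) = -10
  sig8 = min2(-4, -6) = -6
  sig9 = max2(-10, -4) = -4
  sig10 = min2(-4, -6) = -6
  sig11 = max2(-6, -4) = -4

Propagation after the edit:
  sig1: runs — src3 -4->0; result 0.
  sig3: runs — src3 -4->0; sig1 -4->0; result 0.
  sig5: runs — sig3 -4->0; result -6 (same value as before).
  sig6: runs — src3 -4->0; sig1 -4->0; result 0.
  sig7: runs — sig3 -4->0; result -6.
  sig8: runs — sig6 -4->0; result -6 (same value as before).
  sig9: runs — sig7 -10->-6; sig6 -4->0; result 0.
  sig10: runs — sig9 -4->0; result -6 (same value as before).
  sig11: runs — sig9 -4->0; result 0.

New value of sig11: 0.
Derived signals that run: sig1, sig3, sig5, sig6, sig7, sig8, sig9, sig10, sig11 — 9 in total.
Values that change: src3, sig1, sig3, sig6, sig7, sig9, sig11.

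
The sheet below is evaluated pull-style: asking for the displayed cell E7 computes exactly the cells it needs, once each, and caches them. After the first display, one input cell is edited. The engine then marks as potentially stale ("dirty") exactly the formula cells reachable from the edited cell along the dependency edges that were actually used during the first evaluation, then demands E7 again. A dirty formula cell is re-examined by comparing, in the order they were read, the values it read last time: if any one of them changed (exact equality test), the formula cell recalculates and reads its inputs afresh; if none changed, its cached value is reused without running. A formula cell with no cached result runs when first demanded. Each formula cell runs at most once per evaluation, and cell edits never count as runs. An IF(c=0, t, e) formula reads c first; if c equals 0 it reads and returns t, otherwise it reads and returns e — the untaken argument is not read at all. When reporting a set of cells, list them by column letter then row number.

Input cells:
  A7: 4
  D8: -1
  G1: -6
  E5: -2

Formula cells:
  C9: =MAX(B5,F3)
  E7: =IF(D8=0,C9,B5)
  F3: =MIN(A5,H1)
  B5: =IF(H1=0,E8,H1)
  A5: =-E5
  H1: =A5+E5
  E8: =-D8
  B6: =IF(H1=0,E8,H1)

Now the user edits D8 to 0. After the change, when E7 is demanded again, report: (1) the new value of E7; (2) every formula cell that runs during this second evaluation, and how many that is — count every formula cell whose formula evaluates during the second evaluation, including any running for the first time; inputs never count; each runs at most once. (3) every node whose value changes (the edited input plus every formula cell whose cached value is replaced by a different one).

First demand of the output computes:
  A5 = -(-2) = 2
  E8 = -(-1) = 1
  H1 = 2 + -2 = 0
  B5 = IF(H1=0: H1=0 -> then branch E8) = 1
  E7 = IF(D8=0: D8=-1 -> else branch B5) = 1

After the edit, cleaning proceeds:
  E8: a read changed (D8 -1->0) — executes, giving 0.
  B5: a read changed (E8 1->0) — executes, giving 0.
  F3: had never run; runs now, result 0.
  C9: had never run; runs now, result 0.
  E7: a read changed (D8 -1->0; B5 1->0) — executes, giving 0.

Note the branch switch — C9, F3 had no cache and run now for the first time.

Demanding E7 again yields 0.
5 formula cells run: B5, C9, E7, E8, F3.
The nodes whose values change: B5, D8, E7, E8.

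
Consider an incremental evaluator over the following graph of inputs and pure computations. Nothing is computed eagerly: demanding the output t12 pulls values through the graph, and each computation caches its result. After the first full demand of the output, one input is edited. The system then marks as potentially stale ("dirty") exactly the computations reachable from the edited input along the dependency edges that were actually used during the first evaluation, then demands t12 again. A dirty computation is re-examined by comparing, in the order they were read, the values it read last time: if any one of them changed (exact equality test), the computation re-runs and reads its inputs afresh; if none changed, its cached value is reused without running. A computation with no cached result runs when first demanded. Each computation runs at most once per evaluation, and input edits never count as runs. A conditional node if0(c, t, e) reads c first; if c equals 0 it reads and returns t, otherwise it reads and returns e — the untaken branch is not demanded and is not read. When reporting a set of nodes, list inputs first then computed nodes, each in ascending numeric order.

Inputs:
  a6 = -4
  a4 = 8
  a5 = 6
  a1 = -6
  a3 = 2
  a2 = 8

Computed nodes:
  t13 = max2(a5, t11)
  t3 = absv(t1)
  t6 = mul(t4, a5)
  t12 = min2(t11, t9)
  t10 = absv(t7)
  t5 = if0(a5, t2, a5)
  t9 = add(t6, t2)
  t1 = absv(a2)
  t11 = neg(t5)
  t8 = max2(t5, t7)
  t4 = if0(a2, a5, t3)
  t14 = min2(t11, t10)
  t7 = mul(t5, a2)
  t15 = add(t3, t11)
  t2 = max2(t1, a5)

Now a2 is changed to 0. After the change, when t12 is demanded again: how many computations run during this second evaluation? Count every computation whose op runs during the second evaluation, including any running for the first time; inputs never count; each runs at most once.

Run set: t1, t2, t4, t6, t9, t12 (6 run).
The important point: the flipped condition redirects demand; t3 is left stale, never re-checked.

Initial pass — values computed on the first demand:
  t1 = absv(8) = 8
  t2 = max2(8, 6) = 8
  t3 = absv(8) = 8
  t4 = if0(a2=8 -> else branch t3) = 8
  t5 = if0(a5=6 -> else branch a5) = 6
  t6 = mul(8, 6) = 48
  t9 = add(48, 8) = 56
  t11 = neg(6) = -6
  t12 = min2(-6, 56) = -6

Second demand — change propagation:
  t1: re-runs because a2 8->0; new result 0.
  t2: re-runs because t1 8->0; new result 6.
  t3: dirty yet unreached — the second evaluation never asks for it.
  t4: re-runs because a2 8->0; new result 6.
  t6: re-runs because t4 8->6; new result 36.
  t9: re-runs because t6 48->36; t2 8->6; new result 42.
  t12: re-runs because t9 56->42; new result -6 (unchanged).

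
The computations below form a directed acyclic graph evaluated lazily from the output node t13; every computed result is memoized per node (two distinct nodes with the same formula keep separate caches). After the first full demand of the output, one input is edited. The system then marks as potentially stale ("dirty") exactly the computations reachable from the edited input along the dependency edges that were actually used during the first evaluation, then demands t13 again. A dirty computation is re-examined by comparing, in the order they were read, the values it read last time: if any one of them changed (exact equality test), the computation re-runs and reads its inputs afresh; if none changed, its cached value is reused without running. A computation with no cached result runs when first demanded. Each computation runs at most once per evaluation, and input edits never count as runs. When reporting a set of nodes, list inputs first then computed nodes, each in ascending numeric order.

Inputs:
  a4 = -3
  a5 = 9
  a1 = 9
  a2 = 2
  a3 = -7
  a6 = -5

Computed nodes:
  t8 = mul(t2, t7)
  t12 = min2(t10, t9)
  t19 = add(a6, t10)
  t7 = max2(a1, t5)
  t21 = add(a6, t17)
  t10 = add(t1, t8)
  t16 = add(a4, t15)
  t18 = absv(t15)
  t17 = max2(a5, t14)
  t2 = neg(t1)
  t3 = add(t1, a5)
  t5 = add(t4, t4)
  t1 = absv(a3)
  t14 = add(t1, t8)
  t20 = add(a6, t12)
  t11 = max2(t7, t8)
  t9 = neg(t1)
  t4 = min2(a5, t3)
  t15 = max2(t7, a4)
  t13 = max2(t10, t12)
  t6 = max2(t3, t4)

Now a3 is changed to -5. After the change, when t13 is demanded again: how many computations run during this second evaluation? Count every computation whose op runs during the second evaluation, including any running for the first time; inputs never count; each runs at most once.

9 computations run: t1, t2, t3, t4, t8, t9, t10, t12, t13.
Note where the cutoff bites: t5 is checked, finds nothing changed, and keeps its cache.

First demand of the output computes:
  t1 = absv(-7) = 7
  t2 = neg(7) = -7
  t3 = add(7, 9) = 16
  t4 = min2(9, 16) = 9
  t5 = add(9, 9) = 18
  t7 = max2(9, 18) = 18
  t8 = mul(-7, 18) = -126
  t9 = neg(7) = -7
  t10 = add(7, -126) = -119
  t12 = min2(-119, -7) = -119
  t13 = max2(-119, -119) = -119

After the edit, cleaning proceeds:
  t1: a read changed (a3 -7->-5) — executes, giving 5.
  t2: a read changed (t1 7->5) — executes, giving -5.
  t3: a read changed (t1 7->5) — executes, giving 14.
  t4: a read changed (t3 16->14) — executes, giving 9 — identical to its old value.
  t5: dirty, but its reads are unchanged (t4 unchanged, t4 unchanged); cached 18 stands.
  t7: dirty, but its reads are unchanged (a1 unchanged, t5 unchanged); cached 18 stands.
  t8: a read changed (t2 -7->-5) — executes, giving -90.
  t9: a read changed (t1 7->5) — executes, giving -5.
  t10: a read changed (t1 7->5; t8 -126->-90) — executes, giving -85.
  t12: a read changed (t10 -119->-85; t9 -7->-5) — executes, giving -85.
  t13: a read changed (t10 -119->-85; t12 -119->-85) — executes, giving -85.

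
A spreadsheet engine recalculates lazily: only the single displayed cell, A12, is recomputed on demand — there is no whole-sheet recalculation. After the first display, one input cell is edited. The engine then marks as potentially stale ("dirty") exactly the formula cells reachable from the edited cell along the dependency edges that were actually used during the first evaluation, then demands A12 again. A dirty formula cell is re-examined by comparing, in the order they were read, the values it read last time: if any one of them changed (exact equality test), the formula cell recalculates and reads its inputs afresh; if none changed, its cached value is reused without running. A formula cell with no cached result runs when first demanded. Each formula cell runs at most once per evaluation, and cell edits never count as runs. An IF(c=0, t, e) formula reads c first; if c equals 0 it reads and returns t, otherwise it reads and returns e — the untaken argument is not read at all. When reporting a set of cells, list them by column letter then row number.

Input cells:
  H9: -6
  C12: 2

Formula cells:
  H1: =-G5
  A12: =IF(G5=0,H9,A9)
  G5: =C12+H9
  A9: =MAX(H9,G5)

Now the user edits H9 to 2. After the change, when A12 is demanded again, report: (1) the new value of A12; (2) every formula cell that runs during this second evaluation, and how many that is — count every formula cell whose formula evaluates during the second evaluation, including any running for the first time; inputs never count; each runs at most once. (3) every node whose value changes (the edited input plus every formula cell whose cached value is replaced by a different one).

New value of A12: 4.
Formula cells that run: A9, A12, G5 — 3 in total.
Values that change: A9, A12, G5, H9.

First evaluation (everything demanded from the output):
  G5 = 2 + -6 = -4
  A9 = MAX(-6, -4) = -4
  A12 = IF(G5=0: G5=-4 -> else branch A9) = -4

Propagation after the edit:
  G5: runs — H9 -6->2; result 4.
  A9: runs — H9 -6->2; G5 -4->4; result 4.
  A12: runs — G5 -4->4; A9 -4->4; result 4.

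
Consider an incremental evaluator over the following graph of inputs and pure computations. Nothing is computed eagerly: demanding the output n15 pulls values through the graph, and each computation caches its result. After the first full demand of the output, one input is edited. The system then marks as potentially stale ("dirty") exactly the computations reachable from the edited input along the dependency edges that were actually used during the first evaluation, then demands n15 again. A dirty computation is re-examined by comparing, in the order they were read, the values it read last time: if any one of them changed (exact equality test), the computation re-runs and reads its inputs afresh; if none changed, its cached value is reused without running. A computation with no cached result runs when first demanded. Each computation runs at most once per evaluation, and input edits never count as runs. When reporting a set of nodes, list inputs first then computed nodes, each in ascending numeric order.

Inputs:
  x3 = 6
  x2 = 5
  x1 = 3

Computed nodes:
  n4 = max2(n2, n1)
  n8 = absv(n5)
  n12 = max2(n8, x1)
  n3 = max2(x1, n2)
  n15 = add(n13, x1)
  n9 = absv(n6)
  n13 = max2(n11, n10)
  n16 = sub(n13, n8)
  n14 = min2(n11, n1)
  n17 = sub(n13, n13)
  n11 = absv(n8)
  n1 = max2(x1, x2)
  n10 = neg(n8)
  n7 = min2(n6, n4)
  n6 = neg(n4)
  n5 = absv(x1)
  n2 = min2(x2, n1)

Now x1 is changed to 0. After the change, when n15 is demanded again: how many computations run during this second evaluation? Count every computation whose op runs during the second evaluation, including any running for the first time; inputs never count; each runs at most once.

Initial pass — values computed on the first demand:
  n5 = absv(3) = 3
  n8 = absv(3) = 3
  n10 = neg(3) = -3
  n11 = absv(3) = 3
  n13 = max2(3, -3) = 3
  n15 = add(3, 3) = 6

Second demand — change propagation:
  n5: re-runs because x1 3->0; new result 0.
  n8: re-runs because n5 3->0; new result 0.
  n10: re-runs because n8 3->0; new result 0.
  n11: re-runs because n8 3->0; new result 0.
  n13: re-runs because n11 3->0; n10 -3->0; new result 0.
  n15: re-runs because n13 3->0; x1 3->0; new result 0.

Run set: n5, n8, n10, n11, n13, n15 (6 run).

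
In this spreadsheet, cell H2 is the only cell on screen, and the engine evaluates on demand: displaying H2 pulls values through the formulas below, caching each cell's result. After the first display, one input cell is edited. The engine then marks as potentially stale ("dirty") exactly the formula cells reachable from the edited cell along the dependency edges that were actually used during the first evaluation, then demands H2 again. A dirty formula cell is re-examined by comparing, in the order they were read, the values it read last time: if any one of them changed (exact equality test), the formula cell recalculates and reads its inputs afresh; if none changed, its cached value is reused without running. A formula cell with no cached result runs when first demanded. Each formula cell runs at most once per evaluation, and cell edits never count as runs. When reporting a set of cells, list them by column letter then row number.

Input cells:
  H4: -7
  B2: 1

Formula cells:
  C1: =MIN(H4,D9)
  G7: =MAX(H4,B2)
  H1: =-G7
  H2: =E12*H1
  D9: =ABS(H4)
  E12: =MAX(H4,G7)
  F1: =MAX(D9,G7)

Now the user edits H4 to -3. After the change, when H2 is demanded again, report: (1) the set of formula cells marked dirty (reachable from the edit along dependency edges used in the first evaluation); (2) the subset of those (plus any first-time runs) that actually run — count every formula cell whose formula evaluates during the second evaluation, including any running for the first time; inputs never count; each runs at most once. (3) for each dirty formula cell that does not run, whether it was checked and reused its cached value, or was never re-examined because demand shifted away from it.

Dirty set: E12, G7, H1, H2.
Run set: E12, G7 (2 run).
Re-examined without running (cache reused): H1, H2.
The important point: at H1 every value read last time is unchanged, so the dirty flag clears without a run.

Initial pass — values computed on the first demand:
  G7 = MAX(-7, 1) = 1
  E12 = MAX(-7, 1) = 1
  H1 = -(1) = -1
  H2 = 1 * -1 = -1

Second demand — change propagation:
  G7: re-runs because H4 -7->-3; new result 1 (unchanged).
  E12: re-runs because H4 -7->-3; new result 1 (unchanged).
  H1: re-examined; everything it read last time is the same (G7 unchanged) — cache -1 kept, no run.
  H2: re-examined; everything it read last time is the same (E12 unchanged, H1 unchanged) — cache -1 kept, no run.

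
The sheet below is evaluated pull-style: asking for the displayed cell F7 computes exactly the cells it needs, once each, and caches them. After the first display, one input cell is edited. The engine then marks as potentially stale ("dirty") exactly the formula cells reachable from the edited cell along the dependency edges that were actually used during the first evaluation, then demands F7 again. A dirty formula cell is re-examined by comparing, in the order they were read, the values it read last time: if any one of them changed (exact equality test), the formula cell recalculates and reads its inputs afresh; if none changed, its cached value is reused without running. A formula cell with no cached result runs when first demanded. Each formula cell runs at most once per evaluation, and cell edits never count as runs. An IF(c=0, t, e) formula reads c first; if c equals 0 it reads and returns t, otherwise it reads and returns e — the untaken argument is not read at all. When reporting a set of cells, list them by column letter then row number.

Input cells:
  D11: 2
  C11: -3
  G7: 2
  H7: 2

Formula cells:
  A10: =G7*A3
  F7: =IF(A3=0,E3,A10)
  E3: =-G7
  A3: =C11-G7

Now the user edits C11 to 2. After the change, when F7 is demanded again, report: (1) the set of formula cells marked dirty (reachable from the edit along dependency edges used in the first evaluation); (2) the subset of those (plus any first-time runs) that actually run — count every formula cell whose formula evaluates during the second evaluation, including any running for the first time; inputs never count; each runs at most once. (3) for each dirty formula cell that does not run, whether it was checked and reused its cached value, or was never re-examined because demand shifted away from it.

The edit dirties: A3, A10, F7.
3 formula cells run: A3, E3, F7.
Unvisited dirty nodes (no longer demanded): A10.
Note the branch switch — demand abandons A10, which is never re-examined.

First demand of the output computes:
  A3 = -3 - 2 = -5
  A10 = 2 * -5 = -10
  F7 = IF(A3=0: A3=-5 -> else branch A10) = -10

After the edit, cleaning proceeds:
  A3: a read changed (C11 -3->2) — executes, giving 0.
  A10: stays stale; no demand reaches it after the flip.
  E3: had never run; runs now, result -2.
  F7: a read changed (A3 -5->0) — executes, giving -2.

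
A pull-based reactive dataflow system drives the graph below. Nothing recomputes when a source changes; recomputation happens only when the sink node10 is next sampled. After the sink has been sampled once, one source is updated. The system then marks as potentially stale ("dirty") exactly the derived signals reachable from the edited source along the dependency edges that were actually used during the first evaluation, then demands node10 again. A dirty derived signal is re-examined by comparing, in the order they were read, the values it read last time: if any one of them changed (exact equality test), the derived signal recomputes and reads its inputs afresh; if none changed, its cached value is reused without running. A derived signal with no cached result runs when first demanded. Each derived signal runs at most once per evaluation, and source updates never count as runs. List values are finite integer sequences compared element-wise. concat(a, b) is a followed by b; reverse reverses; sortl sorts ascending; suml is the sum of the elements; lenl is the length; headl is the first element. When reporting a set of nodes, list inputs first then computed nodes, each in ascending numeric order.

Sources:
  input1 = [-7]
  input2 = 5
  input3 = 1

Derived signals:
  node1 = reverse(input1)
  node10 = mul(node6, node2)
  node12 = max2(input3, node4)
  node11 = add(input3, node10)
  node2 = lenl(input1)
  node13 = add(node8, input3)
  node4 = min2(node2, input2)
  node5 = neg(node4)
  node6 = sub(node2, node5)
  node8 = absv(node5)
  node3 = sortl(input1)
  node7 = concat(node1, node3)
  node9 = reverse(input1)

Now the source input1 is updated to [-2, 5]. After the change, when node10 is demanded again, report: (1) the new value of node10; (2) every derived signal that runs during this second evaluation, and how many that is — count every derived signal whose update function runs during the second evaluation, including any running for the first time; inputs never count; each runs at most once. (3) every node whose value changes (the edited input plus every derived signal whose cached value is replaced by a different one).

New value of node10: 8.
Derived signals that run: node2, node4, node5, node6, node10 — 5 in total.
Values that change: input1, node2, node4, node5, node6, node10.

First evaluation (everything demanded from the output):
  node2 = lenl([-7]) = 1
  node4 = min2(1, 5) = 1
  node5 = neg(1) = -1
  node6 = sub(1, -1) = 2
  node10 = mul(2, 1) = 2

Propagation after the edit:
  node2: runs — input1 [-7]->[-2, 5]; result 2.
  node4: runs — node2 1->2; result 2.
  node5: runs — node4 1->2; result -2.
  node6: runs — node2 1->2; node5 -1->-2; result 4.
  node10: runs — node6 2->4; node2 1->2; result 8.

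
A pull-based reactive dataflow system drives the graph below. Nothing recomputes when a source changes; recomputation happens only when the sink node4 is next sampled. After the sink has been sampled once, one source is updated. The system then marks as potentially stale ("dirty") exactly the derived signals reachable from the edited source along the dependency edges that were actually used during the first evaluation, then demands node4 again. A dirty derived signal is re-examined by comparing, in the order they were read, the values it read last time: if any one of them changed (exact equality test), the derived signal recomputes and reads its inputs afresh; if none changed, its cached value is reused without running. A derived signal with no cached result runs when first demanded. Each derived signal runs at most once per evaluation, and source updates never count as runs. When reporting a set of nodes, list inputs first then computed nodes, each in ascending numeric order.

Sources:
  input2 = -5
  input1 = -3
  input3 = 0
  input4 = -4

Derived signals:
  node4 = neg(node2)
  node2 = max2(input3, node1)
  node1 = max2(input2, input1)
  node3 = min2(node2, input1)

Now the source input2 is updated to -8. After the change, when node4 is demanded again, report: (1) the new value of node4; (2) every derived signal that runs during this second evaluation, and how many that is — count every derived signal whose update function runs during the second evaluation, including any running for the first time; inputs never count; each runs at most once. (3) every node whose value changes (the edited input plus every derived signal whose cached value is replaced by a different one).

New value of node4: 0.
Derived signals that run: node1 — 1 in total.
Values that change: input2.
Key observation: the change is absorbed at node1 — it re-runs but produces the same value, and the output's value is unchanged.

First evaluation (everything demanded from the output):
  node1 = max2(-5, -3) = -3
  node2 = max2(0, -3) = 0
  node4 = neg(0) = 0

Propagation after the edit:
  node1: runs — input2 -5->-8; result -3 (same value as before).
  node2: checked — values it read are unchanged (input3 unchanged, node1 unchanged); reused cached 0 without running.
  node4: checked — values it read are unchanged (node2 unchanged); reused cached 0 without running.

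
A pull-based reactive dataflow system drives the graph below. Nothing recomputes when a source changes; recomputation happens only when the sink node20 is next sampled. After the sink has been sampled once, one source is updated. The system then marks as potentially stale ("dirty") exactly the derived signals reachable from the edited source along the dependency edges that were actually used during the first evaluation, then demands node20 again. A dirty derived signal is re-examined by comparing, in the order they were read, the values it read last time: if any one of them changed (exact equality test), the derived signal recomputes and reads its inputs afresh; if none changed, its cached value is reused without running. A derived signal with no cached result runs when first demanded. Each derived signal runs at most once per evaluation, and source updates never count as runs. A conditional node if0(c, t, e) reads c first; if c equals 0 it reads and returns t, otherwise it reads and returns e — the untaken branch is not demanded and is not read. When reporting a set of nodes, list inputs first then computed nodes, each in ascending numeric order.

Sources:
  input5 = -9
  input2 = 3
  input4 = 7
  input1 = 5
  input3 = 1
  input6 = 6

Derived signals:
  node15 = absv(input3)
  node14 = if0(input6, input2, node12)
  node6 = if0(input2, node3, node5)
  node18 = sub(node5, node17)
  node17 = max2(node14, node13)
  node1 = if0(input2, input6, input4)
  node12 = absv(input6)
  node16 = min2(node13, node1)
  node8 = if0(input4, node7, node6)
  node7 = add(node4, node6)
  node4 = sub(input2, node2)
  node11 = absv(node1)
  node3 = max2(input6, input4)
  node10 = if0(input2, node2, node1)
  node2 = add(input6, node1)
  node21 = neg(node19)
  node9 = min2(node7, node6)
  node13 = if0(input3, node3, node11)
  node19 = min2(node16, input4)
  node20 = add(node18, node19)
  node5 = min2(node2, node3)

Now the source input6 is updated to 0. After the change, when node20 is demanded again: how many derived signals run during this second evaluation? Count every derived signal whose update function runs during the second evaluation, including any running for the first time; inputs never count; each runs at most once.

Derived signals that run: node2, node3, node5, node14, node17 — 5 in total.
Key observation: a condition flipped, so demand moved to the other branch — node12 is never re-examined.

First evaluation (everything demanded from the output):
  node1 = if0(input2=3 -> else branch input4) = 7
  node2 = add(6, 7) = 13
  node3 = max2(6, 7) = 7
  node5 = min2(13, 7) = 7
  node11 = absv(7) = 7
  node12 = absv(6) = 6
  node13 = if0(input3=1 -> else branch node11) = 7
  node14 = if0(input6=6 -> else branch node12) = 6
  node16 = min2(7, 7) = 7
  node17 = max2(6, 7) = 7
  node18 = sub(7, 7) = 0
  node19 = min2(7, 7) = 7
  node20 = add(0, 7) = 7

Propagation after the edit:
  node2: runs — input6 6->0; result 7.
  node3: runs — input6 6->0; result 7 (same value as before).
  node5: runs — node2 13->7; result 7 (same value as before).
  node12: marked dirty but never re-examined — demand shifted away from it.
  node14: runs — input6 6->0; result 3.
  node17: runs — node14 6->3; result 7 (same value as before).
  node18: checked — values it read are unchanged (node5 unchanged, node17 unchanged); reused cached 0 without running.
  node20: checked — values it read are unchanged (node18 unchanged, node19 unchanged); reused cached 7 without running.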